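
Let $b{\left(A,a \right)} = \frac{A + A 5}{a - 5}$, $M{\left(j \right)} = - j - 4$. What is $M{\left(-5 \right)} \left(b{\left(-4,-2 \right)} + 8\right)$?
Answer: $\frac{80}{7} \approx 11.429$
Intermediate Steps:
$M{\left(j \right)} = -4 - j$
$b{\left(A,a \right)} = \frac{6 A}{-5 + a}$ ($b{\left(A,a \right)} = \frac{A + 5 A}{-5 + a} = \frac{6 A}{-5 + a}$)
$M{\left(-5 \right)} \left(b{\left(-4,-2 \right)} + 8\right) = \left(-4 - -5\right) \left(6 \left(-4\right) \frac{1}{-5 - 2} + 8\right) = \left(-4 + 5\right) \left(6 \left(-4\right) \frac{1}{-7} + 8\right) = 1 \left(6 \left(-4\right) \left(- \frac{1}{7}\right) + 8\right) = 1 \left(\frac{24}{7} + 8\right) = 1 \cdot \frac{80}{7} = \frac{80}{7}$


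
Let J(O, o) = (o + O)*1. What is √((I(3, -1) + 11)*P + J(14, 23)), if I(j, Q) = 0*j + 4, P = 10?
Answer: √187 ≈ 13.675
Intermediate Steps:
J(O, o) = O + o (J(O, o) = (O + o)*1 = O + o)
I(j, Q) = 4 (I(j, Q) = 0 + 4 = 4)
√((I(3, -1) + 11)*P + J(14, 23)) = √((4 + 11)*10 + (14 + 23)) = √(15*10 + 37) = √(150 + 37) = √187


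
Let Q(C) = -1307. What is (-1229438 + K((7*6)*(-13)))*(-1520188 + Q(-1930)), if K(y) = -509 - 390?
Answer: 1871951593815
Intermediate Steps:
K(y) = -899
(-1229438 + K((7*6)*(-13)))*(-1520188 + Q(-1930)) = (-1229438 - 899)*(-1520188 - 1307) = -1230337*(-1521495) = 1871951593815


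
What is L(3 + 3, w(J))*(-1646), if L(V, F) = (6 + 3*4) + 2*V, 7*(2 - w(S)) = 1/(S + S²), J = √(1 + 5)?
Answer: -49380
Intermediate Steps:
J = √6 ≈ 2.4495
w(S) = 2 - 1/(7*(S + S²))
L(V, F) = 18 + 2*V (L(V, F) = (6 + 12) + 2*V = 18 + 2*V)
L(3 + 3, w(J))*(-1646) = (18 + 2*(3 + 3))*(-1646) = (18 + 2*6)*(-1646) = (18 + 12)*(-1646) = 30*(-1646) = -49380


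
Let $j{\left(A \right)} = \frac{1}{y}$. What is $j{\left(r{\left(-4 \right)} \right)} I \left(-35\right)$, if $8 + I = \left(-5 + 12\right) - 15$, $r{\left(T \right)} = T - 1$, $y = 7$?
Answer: $80$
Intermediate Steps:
$r{\left(T \right)} = -1 + T$ ($r{\left(T \right)} = T - 1 = -1 + T$)
$I = -16$ ($I = -8 + \left(\left(-5 + 12\right) - 15\right) = -8 + \left(7 - 15\right) = -8 - 8 = -16$)
$j{\left(A \right)} = \frac{1}{7}$
$j{\left(r{\left(-4 \right)} \right)} I \left(-35\right) = \frac{1}{7} \left(-16\right) \left(-35\right) = \left(- \frac{16}{7}\right) \left(-35\right) = 80$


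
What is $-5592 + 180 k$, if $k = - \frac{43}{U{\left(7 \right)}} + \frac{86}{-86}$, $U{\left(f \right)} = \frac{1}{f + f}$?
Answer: $-114132$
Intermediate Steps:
$U{\left(f \right)} = \frac{1}{2 f}$
$k = -603$ ($k = - \frac{43}{\frac{1}{2} \cdot \frac{1}{7}} + \frac{86}{-86} = - \frac{43}{\frac{1}{2} \cdot \frac{1}{7}} + 86 \left(- \frac{1}{86}\right) = - 43 \frac{1}{\frac{1}{14}} - 1 = \left(-43\right) 14 - 1 = -602 - 1 = -603$)
$-5592 + 180 k = -5592 + 180 \left(-603\right) = -5592 - 108540 = -114132$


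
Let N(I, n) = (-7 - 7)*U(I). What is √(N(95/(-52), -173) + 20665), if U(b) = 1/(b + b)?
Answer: 3*√20726245/95 ≈ 143.77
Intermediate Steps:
U(b) = 1/(2*b)
N(I, n) = -7/I (N(I, n) = (-7 - 7)*(1/(2*I)) = -7/I)
√(N(95/(-52), -173) + 20665) = √(-7/(95/(-52)) + 20665) = √(-7/(95*(-1/52)) + 20665) = √(-7/(-95/52) + 20665) = √(-7*(-52/95) + 20665) = √(364/95 + 20665) = √(1963539/95) = 3*√20726245/95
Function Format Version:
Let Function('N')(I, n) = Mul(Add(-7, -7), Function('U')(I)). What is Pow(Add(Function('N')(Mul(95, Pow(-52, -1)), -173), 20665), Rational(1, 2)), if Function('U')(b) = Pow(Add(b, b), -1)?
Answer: Mul(Rational(3, 95), Pow(20726245, Rational(1, 2))) ≈ 143.77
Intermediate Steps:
Function('U')(b) = Mul(Rational(1, 2), Pow(b, -1)) (Function('U')(b) = Pow(Mul(2, b), -1) = Mul(Rational(1, 2), Pow(b, -1)))
Function('N')(I, n) = Mul(-7, Pow(I, -1)) (Function('N')(I, n) = Mul(Add(-7, -7), Mul(Rational(1, 2), Pow(I, -1))) = Mul(-14, Mul(Rational(1, 2), Pow(I, -1))) = Mul(-7, Pow(I, -1)))
Pow(Add(Function('N')(Mul(95, Pow(-52, -1)), -173), 20665), Rational(1, 2)) = Pow(Add(Mul(-7, Pow(Mul(95, Pow(-52, -1)), -1)), 20665), Rational(1, 2)) = Pow(Add(Mul(-7, Pow(Mul(95, Rational(-1, 52)), -1)), 20665), Rational(1, 2)) = Pow(Add(Mul(-7, Pow(Rational(-95, 52), -1)), 20665), Rational(1, 2)) = Pow(Add(Mul(-7, Rational(-52, 95)), 20665), Rational(1, 2)) = Pow(Add(Rational(364, 95), 20665), Rational(1, 2)) = Pow(Rational(1963539, 95), Rational(1, 2)) = Mul(Rational(3, 95), Pow(20726245, Rational(1, 2)))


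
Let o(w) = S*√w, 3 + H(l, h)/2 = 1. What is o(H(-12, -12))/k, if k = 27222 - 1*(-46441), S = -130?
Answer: -260*I/73663 ≈ -0.0035296*I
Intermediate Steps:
H(l, h) = -4 (H(l, h) = -6 + 2*1 = -6 + 2 = -4)
k = 73663 (k = 27222 + 46441 = 73663)
o(w) = -130*√w
o(H(-12, -12))/k = -260*I/73663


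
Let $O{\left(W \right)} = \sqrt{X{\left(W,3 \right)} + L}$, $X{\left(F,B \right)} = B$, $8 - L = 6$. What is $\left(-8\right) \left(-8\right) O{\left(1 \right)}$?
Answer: $64 \sqrt{5} \approx 143.11$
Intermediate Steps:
$L = 2$ ($L = 8 - 6 = 2$)
$O{\left(W \right)} = \sqrt{5}$ ($O{\left(W \right)} = \sqrt{3 + 2} = \sqrt{5}$)
$\left(-8\right) \left(-8\right) O{\left(1 \right)} = \left(-8\right) \left(-8\right) \sqrt{5} = 64 \sqrt{5}$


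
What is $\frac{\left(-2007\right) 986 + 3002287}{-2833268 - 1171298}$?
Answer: $- \frac{1023385}{4004566} \approx -0.25555$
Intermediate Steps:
$\frac{\left(-2007\right) 986 + 3002287}{-2833268 - 1171298} = \frac{-1978902 + 3002287}{-4004566} = 1023385 \left(- \frac{1}{4004566}\right) = - \frac{1023385}{4004566}$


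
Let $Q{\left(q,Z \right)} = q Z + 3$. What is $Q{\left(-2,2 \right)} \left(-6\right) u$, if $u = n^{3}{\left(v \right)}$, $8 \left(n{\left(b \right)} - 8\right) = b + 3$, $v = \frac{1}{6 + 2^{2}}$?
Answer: $\frac{906335133}{256000} \approx 3540.4$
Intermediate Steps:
$v = \frac{1}{10}$ ($v = \frac{1}{6 + 4} = \frac{1}{10} \approx 0.1$)
$Q{\left(q,Z \right)} = 3 + Z q$ ($Q{\left(q,Z \right)} = Z q + 3 = 3 + Z q$)
$n{\left(b \right)} = \frac{67}{8} + \frac{b}{8}$ ($n{\left(b \right)} = 8 + \frac{b + 3}{8} = 8 + \frac{3 + b}{8} = 8 + \left(\frac{3}{8} + \frac{b}{8}\right) = \frac{67}{8} + \frac{b}{8}$)
$u = \frac{302111711}{512000}$ ($u = \left(\frac{67}{8} + \frac{1}{8} \cdot \frac{1}{10}\right)^{3} = \left(\frac{67}{8} + \frac{1}{80}\right)^{3} = \left(\frac{671}{80}\right)^{3} = \frac{302111711}{512000} \approx 590.06$)
$Q{\left(-2,2 \right)} \left(-6\right) u = \left(3 + 2 \left(-2\right)\right) \left(-6\right) \frac{302111711}{512000} = \left(3 - 4\right) \left(-6\right) \frac{302111711}{512000} = \left(-1\right) \left(-6\right) \frac{302111711}{512000} = 6 \cdot \frac{302111711}{512000} = \frac{906335133}{256000}$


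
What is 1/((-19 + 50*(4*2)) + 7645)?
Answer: 1/8026 ≈ 0.00012460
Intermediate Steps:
1/((-19 + 50*(4*2)) + 7645) = 1/((-19 + 50*8) + 7645) = 1/((-19 + 400) + 7645) = 1/(381 + 7645) = 1/8026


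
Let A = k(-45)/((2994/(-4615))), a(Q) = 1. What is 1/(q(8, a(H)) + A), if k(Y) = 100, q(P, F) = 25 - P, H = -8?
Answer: -1497/205301 ≈ -0.0072917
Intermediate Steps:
A = -230750/1497 (A = 100/((2994/(-4615))) = 100/((2994*(-1/4615))) = 100/(-2994/4615) = 100*(-4615/2994) = -230750/1497 ≈ -154.14)
1/(q(8, a(H)) + A) = 1/((25 - 1*8) - 230750/1497) = 1/((25 - 8) - 230750/1497) = 1/(17 - 230750/1497) = 1/(-205301/1497) = -1497/205301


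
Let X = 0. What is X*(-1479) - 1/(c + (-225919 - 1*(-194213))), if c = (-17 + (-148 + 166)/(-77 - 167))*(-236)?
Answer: 61/1688272 ≈ 3.6132e-5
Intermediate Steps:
c = 245794/61 (c = (-17 + 18/(-244))*(-236) = (-17 + 18*(-1/244))*(-236) = (-17 - 9/122)*(-236) = -2083/122*(-236) = 245794/61 ≈ 4029.4)
X*(-1479) - 1/(c + (-225919 - 1*(-194213))) = 0*(-1479) - 1/(245794/61 + (-225919 - 1*(-194213))) = 0 - 1/(245794/61 + (-225919 + 194213)) = 0 - 1/(245794/61 - 31706) = 0 - 1/(-1688272/61) = 0 - 1*(-61/1688272) = 0 + 61/1688272 = 61/1688272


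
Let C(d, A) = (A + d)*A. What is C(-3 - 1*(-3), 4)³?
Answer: 4096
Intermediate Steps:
C(d, A) = A*(A + d)
C(-3 - 1*(-3), 4)³ = (4*(4 + (-3 - 1*(-3))))³ = (4*(4 + (-3 + 3)))³ = (4*(4 + 0))³ = (4*4)³ = 16³ = 4096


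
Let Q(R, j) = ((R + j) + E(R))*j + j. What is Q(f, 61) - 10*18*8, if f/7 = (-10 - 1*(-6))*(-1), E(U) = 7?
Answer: 4477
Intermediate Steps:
f = 28 (f = 7*((-10 - 1*(-6))*(-1)) = 7*((-10 + 6)*(-1)) = 7*(-4*(-1)) = 7*4 = 28)
Q(R, j) = j + j*(7 + R + j) (Q(R, j) = ((R + j) + 7)*j + j = (7 + R + j)*j + j = j*(7 + R + j) + j = j + j*(7 + R + j))
Q(f, 61) - 10*18*8 = 61*(8 + 28 + 61) - 10*18*8 = 61*97 - 180*8 = 5917 - 1*1440 = 5917 - 1440 = 4477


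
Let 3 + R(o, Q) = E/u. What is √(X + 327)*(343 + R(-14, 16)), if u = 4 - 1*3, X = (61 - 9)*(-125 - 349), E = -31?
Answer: 3399*I*√201 ≈ 48189.0*I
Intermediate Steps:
X = -24648 (X = 52*(-474) = -24648)
u = 1 (u = 4 - 3 = 1)
R(o, Q) = -34 (R(o, Q) = -3 - 31/1 = -3 - 31*1 = -3 - 31 = -34)
√(X + 327)*(343 + R(-14, 16)) = √(-24648 + 327)*(343 - 34) = √(-24321)*309 = (11*I*√201)*309 = 3399*I*√201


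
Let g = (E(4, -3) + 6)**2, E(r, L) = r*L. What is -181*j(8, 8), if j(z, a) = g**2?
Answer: -234576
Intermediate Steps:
E(r, L) = L*r
g = 36 (g = (-3*4 + 6)**2 = (-12 + 6)**2 = (-6)**2 = 36)
j(z, a) = 1296 (j(z, a) = 36**2 = 1296)
-181*j(8, 8) = -181*1296 = -234576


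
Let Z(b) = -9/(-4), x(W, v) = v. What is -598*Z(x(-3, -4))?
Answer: -2691/2 ≈ -1345.5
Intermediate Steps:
Z(b) = 9/4 (Z(b) = -9*(-¼) = 9/4)
-598*Z(x(-3, -4)) = -598*9/4 = -2691/2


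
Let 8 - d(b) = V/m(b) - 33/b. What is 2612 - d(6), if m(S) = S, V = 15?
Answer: 2601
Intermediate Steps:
d(b) = 8 + 18/b (d(b) = 8 - (15/b - 33/b) = 8 - (-18)/b = 8 + 18/b)
2612 - d(6) = 2612 - (8 + 18/6) = 2612 - (8 + 18*(⅙)) = 2612 - (8 + 3) = 2612 - 1*11 = 2612 - 11 = 2601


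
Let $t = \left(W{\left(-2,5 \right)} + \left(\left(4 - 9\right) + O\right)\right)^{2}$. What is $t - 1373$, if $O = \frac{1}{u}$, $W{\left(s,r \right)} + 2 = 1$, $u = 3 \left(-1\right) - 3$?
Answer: $- \frac{48059}{36} \approx -1335.0$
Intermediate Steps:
$u = -6$ ($u = -3 - 3 = -6$)
$W{\left(s,r \right)} = -1$ ($W{\left(s,r \right)} = -2 + 1 = -1$)
$O = - \frac{1}{6}$ ($O = \frac{1}{-6} = - \frac{1}{6} \approx -0.16667$)
$t = \frac{1369}{36}$ ($t = \left(-1 + \left(\left(4 - 9\right) - \frac{1}{6}\right)\right)^{2} = \left(-1 - \frac{31}{6}\right)^{2} = \left(- \frac{37}{6}\right)^{2} = \frac{1369}{36} \approx 38.028$)
$t - 1373 = \frac{1369}{36} - 1373 = - \frac{48059}{36}$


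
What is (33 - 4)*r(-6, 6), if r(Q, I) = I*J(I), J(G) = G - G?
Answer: 0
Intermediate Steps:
J(G) = 0
r(Q, I) = 0 (r(Q, I) = I*0 = 0)
(33 - 4)*r(-6, 6) = (33 - 4)*0 = 29*0 = 0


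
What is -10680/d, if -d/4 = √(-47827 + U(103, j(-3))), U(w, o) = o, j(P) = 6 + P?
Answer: -1335*I*√61/854 ≈ -12.209*I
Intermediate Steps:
d = -112*I*√61 (d = -4*√(-47827 + (6 - 3)) = -4*√(-47827 + 3) = -112*I*√61 ≈ -874.75*I)
-10680/d = -10680*I*√61/6832 = -1335*I*√61/854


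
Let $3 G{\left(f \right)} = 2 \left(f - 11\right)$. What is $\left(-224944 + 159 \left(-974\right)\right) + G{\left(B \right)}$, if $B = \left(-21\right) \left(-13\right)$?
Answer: $- \frac{1138906}{3} \approx -3.7964 \cdot 10^{5}$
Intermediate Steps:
$B = 273$
$G{\left(f \right)} = - \frac{22}{3} + \frac{2 f}{3}$ ($G{\left(f \right)} = \frac{2 \left(f - 11\right)}{3} = \frac{2 \left(-11 + f\right)}{3} = \frac{-22 + 2 f}{3} = - \frac{22}{3} + \frac{2 f}{3}$)
$\left(-224944 + 159 \left(-974\right)\right) + G{\left(B \right)} = \left(-224944 + 159 \left(-974\right)\right) + \left(- \frac{22}{3} + \frac{2}{3} \cdot 273\right) = \left(-224944 - 154866\right) + \left(- \frac{22}{3} + 182\right) = -379810 + \frac{524}{3} = - \frac{1138906}{3}$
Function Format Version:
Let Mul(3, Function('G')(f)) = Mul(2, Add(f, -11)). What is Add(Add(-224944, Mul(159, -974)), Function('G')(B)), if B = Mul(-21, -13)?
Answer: Rational(-1138906, 3) ≈ -3.7964e+5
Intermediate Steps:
B = 273
Function('G')(f) = Add(Rational(-22, 3), Mul(Rational(2, 3), f)) (Function('G')(f) = Mul(Rational(1, 3), Mul(2, Add(f, -11))) = Mul(Rational(1, 3), Mul(2, Add(-11, f))) = Mul(Rational(1, 3), Add(-22, Mul(2, f))) = Add(Rational(-22, 3), Mul(Rational(2, 3), f)))
Add(Add(-224944, Mul(159, -974)), Function('G')(B)) = Add(Add(-224944, Mul(159, -974)), Add(Rational(-22, 3), Mul(Rational(2, 3), 273))) = Add(Add(-224944, -154866), Add(Rational(-22, 3), 182)) = Add(-379810, Rational(524, 3)) = Rational(-1138906, 3)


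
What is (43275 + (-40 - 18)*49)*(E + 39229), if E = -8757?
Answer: 1232074376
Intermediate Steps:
(43275 + (-40 - 18)*49)*(E + 39229) = (43275 + (-40 - 18)*49)*(-8757 + 39229) = (43275 - 58*49)*30472 = (43275 - 2842)*30472 = 40433*30472 = 1232074376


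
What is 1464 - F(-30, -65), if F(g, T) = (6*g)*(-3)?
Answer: 924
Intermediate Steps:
F(g, T) = -18*g
1464 - F(-30, -65) = 1464 - (-18)*(-30) = 1464 - 1*540 = 1464 - 540 = 924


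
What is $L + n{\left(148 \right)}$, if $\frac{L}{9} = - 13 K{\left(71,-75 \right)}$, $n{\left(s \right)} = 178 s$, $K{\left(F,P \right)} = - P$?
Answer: $17569$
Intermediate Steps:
$L = -8775$ ($L = 9 \left(- 13 \left(\left(-1\right) \left(-75\right)\right)\right) = 9 \left(\left(-13\right) 75\right) = 9 \left(-975\right) = -8775$)
$L + n{\left(148 \right)} = -8775 + 178 \cdot 148 = -8775 + 26344 = 17569$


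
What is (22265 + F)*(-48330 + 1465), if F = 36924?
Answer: -2773892485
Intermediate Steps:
(22265 + F)*(-48330 + 1465) = (22265 + 36924)*(-48330 + 1465) = 59189*(-46865) = -2773892485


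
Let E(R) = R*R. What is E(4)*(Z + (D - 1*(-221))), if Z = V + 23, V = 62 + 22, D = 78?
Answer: 6496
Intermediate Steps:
V = 84
Z = 107 (Z = 84 + 23 = 107)
E(R) = R²
E(4)*(Z + (D - 1*(-221))) = 4²*(107 + (78 - 1*(-221))) = 16*(107 + (78 + 221)) = 16*(107 + 299) = 16*406 = 6496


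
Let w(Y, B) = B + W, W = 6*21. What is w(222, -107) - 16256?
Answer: -16237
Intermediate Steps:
W = 126
w(Y, B) = 126 + B (w(Y, B) = B + 126 = 126 + B)
w(222, -107) - 16256 = (126 - 107) - 16256 = 19 - 16256 = -16237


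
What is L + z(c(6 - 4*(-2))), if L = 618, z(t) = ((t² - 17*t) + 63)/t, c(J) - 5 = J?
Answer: 11843/19 ≈ 623.32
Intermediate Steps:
c(J) = 5 + J
z(t) = (63 + t² - 17*t)/t
L + z(c(6 - 4*(-2))) = 618 + (-17 + (5 + (6 - 4*(-2))) + 63/(5 + (6 - 4*(-2)))) = 618 + (-17 + (5 + (6 + 8)) + 63/(5 + (6 + 8))) = 618 + (-17 + (5 + 14) + 63/(5 + 14)) = 618 + (-17 + 19 + 63/19) = 618 + 101/19 = 11843/19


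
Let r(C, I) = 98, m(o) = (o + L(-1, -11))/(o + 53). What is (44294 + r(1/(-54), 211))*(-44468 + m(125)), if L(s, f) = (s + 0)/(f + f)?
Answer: -1932538432826/979 ≈ -1.9740e+9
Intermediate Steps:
L(s, f) = s/(2*f) (L(s, f) = s/((2*f)) = s*(1/(2*f)) = s/(2*f))
m(o) = (1/22 + o)/(53 + o) (m(o) = (o + (½)*(-1)/(-11))/(o + 53) = (o + (½)*(-1)*(-1/11))/(53 + o) = (o + 1/22)/(53 + o) = (1/22 + o)/(53 + o))
(44294 + r(1/(-54), 211))*(-44468 + m(125)) = (44294 + 98)*(-44468 + (1/22 + 125)/(53 + 125)) = 44392*(-44468 + (2751/22)/178) = 44392*(-44468 + (1/178)*(2751/22)) = 44392*(-44468 + 2751/3916) = 44392*(-174133937/3916) = -1932538432826/979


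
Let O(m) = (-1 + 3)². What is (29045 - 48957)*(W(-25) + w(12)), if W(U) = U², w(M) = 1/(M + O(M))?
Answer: -24892489/2 ≈ -1.2446e+7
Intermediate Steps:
O(m) = 4 (O(m) = 2² = 4)
w(M) = 1/(4 + M) (w(M) = 1/(M + 4) = 1/(4 + M))
(29045 - 48957)*(W(-25) + w(12)) = (29045 - 48957)*((-25)² + 1/(4 + 12)) = -19912*(625 + 1/16) = -19912*10001/16 = -24892489/2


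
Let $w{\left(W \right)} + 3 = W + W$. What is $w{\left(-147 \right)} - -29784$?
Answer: $29487$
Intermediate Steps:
$w{\left(W \right)} = -3 + 2 W$ ($w{\left(W \right)} = -3 + \left(W + W\right) = -3 + 2 W$)
$w{\left(-147 \right)} - -29784 = \left(-3 + 2 \left(-147\right)\right) - -29784 = \left(-3 - 294\right) + 29784 = -297 + 29784 = 29487$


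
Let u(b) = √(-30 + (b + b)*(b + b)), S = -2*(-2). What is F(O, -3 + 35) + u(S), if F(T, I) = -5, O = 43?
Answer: -5 + √34 ≈ 0.83095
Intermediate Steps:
S = 4
u(b) = √(-30 + 4*b²) (u(b) = √(-30 + (2*b)*(2*b)) = √(-30 + 4*b²))
F(O, -3 + 35) + u(S) = -5 + √(-30 + 4*4²) = -5 + √(-30 + 4*16) = -5 + √(-30 + 64) = -5 + √34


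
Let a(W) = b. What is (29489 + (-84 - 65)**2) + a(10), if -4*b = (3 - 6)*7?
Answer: 206781/4 ≈ 51695.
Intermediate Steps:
b = 21/4 (b = -(3 - 6)*7/4 = -(-3)*7/4 = -1/4*(-21) = 21/4 ≈ 5.2500)
a(W) = 21/4
(29489 + (-84 - 65)**2) + a(10) = (29489 + (-84 - 65)**2) + 21/4 = (29489 + (-149)**2) + 21/4 = (29489 + 22201) + 21/4 = 51690 + 21/4 = 206781/4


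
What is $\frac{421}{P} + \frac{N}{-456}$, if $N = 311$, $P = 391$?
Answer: $\frac{70375}{178296} \approx 0.39471$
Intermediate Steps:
$\frac{421}{P} + \frac{N}{-456} = \frac{421}{391} + \frac{311}{-456} = 421 \cdot \frac{1}{391} + 311 \left(- \frac{1}{456}\right) = \frac{421}{391} - \frac{311}{456} = \frac{70375}{178296}$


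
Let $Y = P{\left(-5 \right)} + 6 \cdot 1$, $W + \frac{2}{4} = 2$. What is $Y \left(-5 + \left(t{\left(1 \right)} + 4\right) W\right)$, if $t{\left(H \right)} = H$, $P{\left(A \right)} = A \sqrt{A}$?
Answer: $15 - \frac{25 i \sqrt{5}}{2} \approx 15.0 - 27.951 i$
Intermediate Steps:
$W = \frac{3}{2}$ ($W = - \frac{1}{2} + 2 = \frac{3}{2} \approx 1.5$)
$P{\left(A \right)} = A^{\frac{3}{2}}$
$Y = 6 - 5 i \sqrt{5}$ ($Y = \left(-5\right)^{\frac{3}{2}} + 6 \cdot 1 = - 5 i \sqrt{5} + 6 = 6 - 5 i \sqrt{5} \approx 6.0 - 11.18 i$)
$Y \left(-5 + \left(t{\left(1 \right)} + 4\right) W\right) = \left(6 - 5 i \sqrt{5}\right) \left(-5 + \left(1 + 4\right) \frac{3}{2}\right) = \left(6 - 5 i \sqrt{5}\right) \left(-5 + 5 \cdot \frac{3}{2}\right) = \left(6 - 5 i \sqrt{5}\right) \left(-5 + \frac{15}{2}\right) = \left(6 - 5 i \sqrt{5}\right) \frac{5}{2} = 15 - \frac{25 i \sqrt{5}}{2}$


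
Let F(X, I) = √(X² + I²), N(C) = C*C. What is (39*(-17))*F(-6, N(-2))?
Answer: -1326*√13 ≈ -4781.0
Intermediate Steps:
N(C) = C²
F(X, I) = √(I² + X²)
(39*(-17))*F(-6, N(-2)) = (39*(-17))*√(((-2)²)² + (-6)²) = -663*√(4² + 36) = -663*√(16 + 36) = -1326*√13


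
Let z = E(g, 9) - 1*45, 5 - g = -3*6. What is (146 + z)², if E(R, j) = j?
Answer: 12100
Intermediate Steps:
g = 23 (g = 5 - (-3)*6 = 5 - 1*(-18) = 5 + 18 = 23)
z = -36 (z = 9 - 1*45 = 9 - 45 = -36)
(146 + z)² = (146 - 36)² = 110² = 12100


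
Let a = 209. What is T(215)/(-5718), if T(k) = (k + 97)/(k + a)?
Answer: -13/101018 ≈ -0.00012869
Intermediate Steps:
T(k) = (97 + k)/(209 + k) (T(k) = (k + 97)/(k + 209) = (97 + k)/(209 + k))
T(215)/(-5718) = ((97 + 215)/(209 + 215))/(-5718) = (312/424)*(-1/5718) = ((1/424)*312)*(-1/5718) = (39/53)*(-1/5718) = -13/101018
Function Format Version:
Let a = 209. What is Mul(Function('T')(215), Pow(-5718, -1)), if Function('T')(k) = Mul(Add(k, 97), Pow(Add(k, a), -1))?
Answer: Rational(-13, 101018) ≈ -0.00012869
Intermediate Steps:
Function('T')(k) = Mul(Pow(Add(209, k), -1), Add(97, k)) (Function('T')(k) = Mul(Add(k, 97), Pow(Add(k, 209), -1)) = Mul(Add(97, k), Pow(Add(209, k), -1)) = Mul(Pow(Add(209, k), -1), Add(97, k)))
Mul(Function('T')(215), Pow(-5718, -1)) = Mul(Mul(Pow(Add(209, 215), -1), Add(97, 215)), Pow(-5718, -1)) = Mul(Mul(Pow(424, -1), 312), Rational(-1, 5718)) = Mul(Mul(Rational(1, 424), 312), Rational(-1, 5718)) = Mul(Rational(39, 53), Rational(-1, 5718)) = Rational(-13, 101018)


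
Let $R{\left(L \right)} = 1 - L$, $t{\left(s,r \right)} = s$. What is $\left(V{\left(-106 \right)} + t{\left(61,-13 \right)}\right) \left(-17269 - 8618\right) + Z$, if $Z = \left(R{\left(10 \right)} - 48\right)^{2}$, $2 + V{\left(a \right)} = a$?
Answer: $1219938$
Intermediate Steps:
$V{\left(a \right)} = -2 + a$
$Z = 3249$ ($Z = \left(\left(1 - 10\right) - 48\right)^{2} = \left(-9 - 48\right)^{2} = \left(-57\right)^{2} = 3249$)
$\left(V{\left(-106 \right)} + t{\left(61,-13 \right)}\right) \left(-17269 - 8618\right) + Z = \left(\left(-2 - 106\right) + 61\right) \left(-17269 - 8618\right) + 3249 = \left(-108 + 61\right) \left(-25887\right) + 3249 = \left(-47\right) \left(-25887\right) + 3249 = 1216689 + 3249 = 1219938$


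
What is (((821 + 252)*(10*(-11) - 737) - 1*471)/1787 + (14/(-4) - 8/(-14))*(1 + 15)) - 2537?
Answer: -38686583/12509 ≈ -3092.7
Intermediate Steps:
(((821 + 252)*(10*(-11) - 737) - 1*471)/1787 + (14/(-4) - 8/(-14))*(1 + 15)) - 2537 = ((1073*(-110 - 737) - 471)*(1/1787) + (14*(-¼) - 8*(-1/14))*16) - 2537 = ((1073*(-847) - 471)*(1/1787) + (-7/2 + 4/7)*16) - 2537 = ((-908831 - 471)*(1/1787) - 41/14*16) - 2537 = (-909302*1/1787 - 328/7) - 2537 = (-909302/1787 - 328/7) - 2537 = -6951250/12509 - 2537 = -38686583/12509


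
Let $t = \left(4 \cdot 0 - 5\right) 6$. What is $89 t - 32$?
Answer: $-2702$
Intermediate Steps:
$t = -30$ ($t = \left(0 - 5\right) 6 = \left(-5\right) 6 = -30$)
$89 t - 32 = 89 \left(-30\right) - 32 = -2670 - 32 = -2702$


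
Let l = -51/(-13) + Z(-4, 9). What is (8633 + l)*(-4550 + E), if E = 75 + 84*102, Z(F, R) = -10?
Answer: 459029950/13 ≈ 3.5310e+7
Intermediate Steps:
E = 8643 (E = 75 + 8568 = 8643)
l = -79/13 (l = -51/(-13) - 10 = -1/13*(-51) - 10 = 51/13 - 10 = -79/13 ≈ -6.0769)
(8633 + l)*(-4550 + E) = (8633 - 79/13)*(-4550 + 8643) = (112150/13)*4093 = 459029950/13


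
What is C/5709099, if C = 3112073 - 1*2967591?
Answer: 144482/5709099 ≈ 0.025307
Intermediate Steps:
C = 144482 (C = 3112073 - 2967591 = 144482)
C/5709099 = 144482/5709099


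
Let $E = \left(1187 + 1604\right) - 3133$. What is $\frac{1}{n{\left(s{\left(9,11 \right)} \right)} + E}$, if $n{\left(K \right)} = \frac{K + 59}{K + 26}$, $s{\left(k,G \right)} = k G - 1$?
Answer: $- \frac{124}{42251} \approx -0.0029348$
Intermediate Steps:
$s{\left(k,G \right)} = -1 + G k$ ($s{\left(k,G \right)} = G k - 1 = -1 + G k$)
$n{\left(K \right)} = \frac{59 + K}{26 + K}$
$E = -342$ ($E = 2791 - 3133 = -342$)
$\frac{1}{n{\left(s{\left(9,11 \right)} \right)} + E} = \frac{1}{\frac{59 + \left(-1 + 11 \cdot 9\right)}{26 + \left(-1 + 11 \cdot 9\right)} - 342} = \frac{1}{\frac{59 + \left(-1 + 99\right)}{26 + \left(-1 + 99\right)} - 342} = \frac{1}{\frac{59 + 98}{26 + 98} - 342} = \frac{1}{\frac{1}{124} \cdot 157 - 342} = \frac{1}{\frac{157}{124} - 342} = \frac{1}{- \frac{42251}{124}} = - \frac{124}{42251}$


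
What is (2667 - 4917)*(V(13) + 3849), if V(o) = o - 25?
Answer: -8633250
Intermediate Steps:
V(o) = -25 + o
(2667 - 4917)*(V(13) + 3849) = (2667 - 4917)*((-25 + 13) + 3849) = -2250*(-12 + 3849) = -2250*3837 = -8633250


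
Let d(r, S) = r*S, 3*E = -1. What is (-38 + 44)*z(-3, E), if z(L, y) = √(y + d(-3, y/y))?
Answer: 2*I*√30 ≈ 10.954*I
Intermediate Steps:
E = -⅓ (E = (⅓)*(-1) = -⅓ ≈ -0.33333)
d(r, S) = S*r
z(L, y) = √(-3 + y) (z(L, y) = √(y + (y/y)*(-3)) = √(y + 1*(-3)) = √(y - 3) = √(-3 + y))
(-38 + 44)*z(-3, E) = (-38 + 44)*√(-3 - ⅓) = 6*√(-10/3) = 6*(I*√30/3) = 2*I*√30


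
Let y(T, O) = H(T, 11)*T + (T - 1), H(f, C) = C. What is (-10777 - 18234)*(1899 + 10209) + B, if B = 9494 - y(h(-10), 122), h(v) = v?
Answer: -351255573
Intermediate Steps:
y(T, O) = -1 + 12*T (y(T, O) = 11*T + (T - 1) = 11*T + (-1 + T) = -1 + 12*T)
B = 9615 (B = 9494 - (-1 + 12*(-10)) = 9494 - (-1 - 120) = 9494 - 1*(-121) = 9494 + 121 = 9615)
(-10777 - 18234)*(1899 + 10209) + B = (-10777 - 18234)*(1899 + 10209) + 9615 = -29011*12108 + 9615 = -351265188 + 9615 = -351255573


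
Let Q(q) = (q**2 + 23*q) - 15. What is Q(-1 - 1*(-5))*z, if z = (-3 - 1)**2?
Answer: 1488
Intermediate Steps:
Q(q) = -15 + q**2 + 23*q
z = 16 (z = (-4)**2 = 16)
Q(-1 - 1*(-5))*z = (-15 + (-1 - 1*(-5))**2 + 23*(-1 - 1*(-5)))*16 = (-15 + (-1 + 5)**2 + 23*(-1 + 5))*16 = (-15 + 4**2 + 23*4)*16 = (-15 + 16 + 92)*16 = 93*16 = 1488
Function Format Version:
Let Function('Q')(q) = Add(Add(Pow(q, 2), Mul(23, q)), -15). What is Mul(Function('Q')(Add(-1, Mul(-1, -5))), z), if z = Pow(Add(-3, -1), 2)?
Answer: 1488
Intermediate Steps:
Function('Q')(q) = Add(-15, Pow(q, 2), Mul(23, q))
z = 16 (z = Pow(-4, 2) = 16)
Mul(Function('Q')(Add(-1, Mul(-1, -5))), z) = Mul(Add(-15, Pow(Add(-1, Mul(-1, -5)), 2), Mul(23, Add(-1, Mul(-1, -5)))), 16) = Mul(Add(-15, Pow(Add(-1, 5), 2), Mul(23, Add(-1, 5))), 16) = Mul(Add(-15, Pow(4, 2), Mul(23, 4)), 16) = Mul(Add(-15, 16, 92), 16) = Mul(93, 16) = 1488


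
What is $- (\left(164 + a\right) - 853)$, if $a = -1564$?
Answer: $2253$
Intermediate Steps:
$- (\left(164 + a\right) - 853) = - (\left(164 - 1564\right) - 853) = - (-1400 - 853) = \left(-1\right) \left(-2253\right) = 2253$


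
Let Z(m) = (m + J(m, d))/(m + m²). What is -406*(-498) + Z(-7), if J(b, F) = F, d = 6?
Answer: 8491895/42 ≈ 2.0219e+5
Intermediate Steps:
Z(m) = (6 + m)/(m + m²) (Z(m) = (m + 6)/(m + m²) = (6 + m)/(m + m²))
-406*(-498) + Z(-7) = -406*(-498) + (6 - 7)/((-7)*(1 - 7)) = 202188 - ⅐*(-1)/(-6) = 202188 - ⅐*(-⅙)*(-1) = 202188 - 1/42 = 8491895/42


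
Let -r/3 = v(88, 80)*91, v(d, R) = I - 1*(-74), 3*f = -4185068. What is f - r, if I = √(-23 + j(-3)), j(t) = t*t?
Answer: -4124462/3 + 273*I*√14 ≈ -1.3748e+6 + 1021.5*I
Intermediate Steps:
j(t) = t²
I = I*√14 (I = √(-23 + (-3)²) = √(-23 + 9) = √(-14) = I*√14 ≈ 3.7417*I)
f = -4185068/3 (f = (⅓)*(-4185068) = -4185068/3 ≈ -1.3950e+6)
v(d, R) = 74 + I*√14 (v(d, R) = I*√14 - 1*(-74) = I*√14 + 74 = 74 + I*√14)
r = -20202 - 273*I*√14 (r = -3*(74 + I*√14)*91 = -3*(6734 + 91*I*√14) = -20202 - 273*I*√14 ≈ -20202.0 - 1021.5*I)
f - r = -4185068/3 - (-20202 - 273*I*√14) = -4185068/3 + (20202 + 273*I*√14) = -4124462/3 + 273*I*√14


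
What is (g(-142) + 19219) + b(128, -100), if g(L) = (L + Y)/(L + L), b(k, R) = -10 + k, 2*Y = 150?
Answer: 5491775/284 ≈ 19337.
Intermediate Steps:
Y = 75 (Y = (1/2)*150 = 75)
g(L) = (75 + L)/(2*L) (g(L) = (L + 75)/(L + L) = (75 + L)/((2*L)) = (75 + L)*(1/(2*L)) = (75 + L)/(2*L))
(g(-142) + 19219) + b(128, -100) = ((1/2)*(75 - 142)/(-142) + 19219) + (-10 + 128) = ((1/2)*(-1/142)*(-67) + 19219) + 118 = (67/284 + 19219) + 118 = 5458263/284 + 118 = 5491775/284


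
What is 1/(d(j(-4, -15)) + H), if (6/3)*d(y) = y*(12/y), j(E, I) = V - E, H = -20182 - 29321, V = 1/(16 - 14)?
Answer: -1/49497 ≈ -2.0203e-5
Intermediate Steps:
V = ½ (V = 1/2 = ½ ≈ 0.50000)
H = -49503
j(E, I) = ½ - E
d(y) = 6 (d(y) = (y*(12/y))/2 = (½)*12 = 6)
1/(d(j(-4, -15)) + H) = 1/(6 - 49503) = 1/(-49497) = -1/49497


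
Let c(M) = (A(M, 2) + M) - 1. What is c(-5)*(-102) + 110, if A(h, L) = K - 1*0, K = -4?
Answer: 1130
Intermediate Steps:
A(h, L) = -4 (A(h, L) = -4 - 1*0 = -4 + 0 = -4)
c(M) = -5 + M (c(M) = (-4 + M) - 1 = -5 + M)
c(-5)*(-102) + 110 = (-5 - 5)*(-102) + 110 = -10*(-102) + 110 = 1020 + 110 = 1130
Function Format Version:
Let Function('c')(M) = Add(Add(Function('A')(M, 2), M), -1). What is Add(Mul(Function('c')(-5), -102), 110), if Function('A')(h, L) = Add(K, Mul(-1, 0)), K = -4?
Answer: 1130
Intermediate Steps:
Function('A')(h, L) = -4 (Function('A')(h, L) = Add(-4, Mul(-1, 0)) = Add(-4, 0) = -4)
Function('c')(M) = Add(-5, M) (Function('c')(M) = Add(Add(-4, M), -1) = Add(-5, M))
Add(Mul(Function('c')(-5), -102), 110) = Add(Mul(Add(-5, -5), -102), 110) = Add(Mul(-10, -102), 110) = Add(1020, 110) = 1130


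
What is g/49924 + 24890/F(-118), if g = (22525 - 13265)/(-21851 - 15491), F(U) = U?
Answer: -5800185308975/27497864618 ≈ -210.93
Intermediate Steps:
g = -4630/18671 (g = 9260/(-37342) = 9260*(-1/37342) = -4630/18671 ≈ -0.24798)
g/49924 + 24890/F(-118) = -4630/18671/49924 + 24890/(-118) = -4630/18671*1/49924 + 24890*(-1/118) = -2315/466065502 - 12445/59 = -5800185308975/27497864618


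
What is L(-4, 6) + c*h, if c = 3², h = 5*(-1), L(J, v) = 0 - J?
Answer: -41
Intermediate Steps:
L(J, v) = -J
h = -5
c = 9
L(-4, 6) + c*h = -1*(-4) + 9*(-5) = 4 - 45 = -41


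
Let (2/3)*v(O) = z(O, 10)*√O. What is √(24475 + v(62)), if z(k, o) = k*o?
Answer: √(24475 + 930*√62) ≈ 178.32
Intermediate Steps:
v(O) = 15*O^(3/2) (v(O) = 3*((O*10)*√O)/2 = 3*((10*O)*√O)/2 = 3*(10*O^(3/2))/2 = 15*O^(3/2))
√(24475 + v(62)) = √(24475 + 15*62^(3/2)) = √(24475 + 15*(62*√62)) = √(24475 + 930*√62)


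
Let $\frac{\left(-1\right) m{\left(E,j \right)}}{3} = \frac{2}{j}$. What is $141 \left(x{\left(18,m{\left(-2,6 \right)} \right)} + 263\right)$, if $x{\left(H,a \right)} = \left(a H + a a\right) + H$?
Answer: $37224$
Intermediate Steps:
$m{\left(E,j \right)} = - \frac{6}{j}$ ($m{\left(E,j \right)} = - 3 \frac{2}{j} = - \frac{6}{j}$)
$x{\left(H,a \right)} = H + a^{2} + H a$ ($x{\left(H,a \right)} = \left(H a + a^{2}\right) + H = \left(a^{2} + H a\right) + H = H + a^{2} + H a$)
$141 \left(x{\left(18,m{\left(-2,6 \right)} \right)} + 263\right) = 141 \left(\left(18 + \left(- \frac{6}{6}\right)^{2} + 18 \left(- \frac{6}{6}\right)\right) + 263\right) = 141 \left(\left(18 + \left(\left(-6\right) \frac{1}{6}\right)^{2} + 18 \left(\left(-6\right) \frac{1}{6}\right)\right) + 263\right) = 141 \left(\left(18 + \left(-1\right)^{2} + 18 \left(-1\right)\right) + 263\right) = 141 \left(\left(18 + 1 - 18\right) + 263\right) = 141 \left(1 + 263\right) = 141 \cdot 264 = 37224$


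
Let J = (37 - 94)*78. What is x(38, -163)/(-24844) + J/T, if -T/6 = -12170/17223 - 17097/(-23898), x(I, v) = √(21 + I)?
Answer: 101664027738/1207657 - √59/24844 ≈ 84183.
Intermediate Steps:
T = -1207657/22866403 (T = -6*(-12170/17223 - 17097/(-23898)) = -6*(-12170*1/17223 - 17097*(-1/23898)) = -6*(-12170/17223 + 5699/7966) = -6*1207657/137198418 = -1207657/22866403 ≈ -0.052814)
J = -4446 (J = -57*78 = -4446)
x(38, -163)/(-24844) + J/T = √(21 + 38)/(-24844) - 4446/(-1207657/22866403) = √59*(-1/24844) - 4446*(-22866403/1207657) = -√59/24844 + 101664027738/1207657 = 101664027738/1207657 - √59/24844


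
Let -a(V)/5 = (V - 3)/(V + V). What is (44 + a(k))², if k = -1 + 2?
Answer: 2401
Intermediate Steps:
k = 1
a(V) = -5*(-3 + V)/(2*V) (a(V) = -5*(V - 3)/(V + V) = -5*(-3 + V)/(2*V))
(44 + a(k))² = (44 + (5/2)*(3 - 1*1)/1)² = (44 + (5/2)*1*(3 - 1))² = (44 + (5/2)*1*2)² = (44 + 5)² = 49² = 2401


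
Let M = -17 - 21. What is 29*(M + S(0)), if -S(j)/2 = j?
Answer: -1102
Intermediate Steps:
M = -38
S(j) = -2*j
29*(M + S(0)) = 29*(-38 - 2*0) = 29*(-38 + 0) = 29*(-38) = -1102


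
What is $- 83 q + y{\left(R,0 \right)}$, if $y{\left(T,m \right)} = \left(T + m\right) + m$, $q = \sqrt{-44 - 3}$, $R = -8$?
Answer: $-8 - 83 i \sqrt{47} \approx -8.0 - 569.02 i$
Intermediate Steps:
$q = i \sqrt{47}$ ($q = \sqrt{-47} = i \sqrt{47} \approx 6.8557 i$)
$y{\left(T,m \right)} = T + 2 m$
$- 83 q + y{\left(R,0 \right)} = - 83 i \sqrt{47} + \left(-8 + 2 \cdot 0\right) = - 83 i \sqrt{47} + \left(-8 + 0\right) = - 83 i \sqrt{47} - 8 = -8 - 83 i \sqrt{47}$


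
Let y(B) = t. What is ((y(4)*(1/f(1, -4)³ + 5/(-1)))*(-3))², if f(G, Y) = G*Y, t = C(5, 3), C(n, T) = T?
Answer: 8346321/4096 ≈ 2037.7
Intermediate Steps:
t = 3
y(B) = 3
((y(4)*(1/f(1, -4)³ + 5/(-1)))*(-3))² = ((3*(1/(1*(-4))³ + 5/(-1)))*(-3))² = ((3*(1/(-4)³ + 5*(-1)))*(-3))² = ((3*(1/(-64) - 5))*(-3))² = ((3*(1*(-1/64) - 5))*(-3))² = ((3*(-1/64 - 5))*(-3))² = ((3*(-321/64))*(-3))² = (-963/64*(-3))² = (2889/64)² = 8346321/4096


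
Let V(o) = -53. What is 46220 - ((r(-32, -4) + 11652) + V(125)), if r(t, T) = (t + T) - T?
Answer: 34653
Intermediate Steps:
r(t, T) = t (r(t, T) = (T + t) - T = t)
46220 - ((r(-32, -4) + 11652) + V(125)) = 46220 - ((-32 + 11652) - 53) = 46220 - (11620 - 53) = 46220 - 1*11567 = 46220 - 11567 = 34653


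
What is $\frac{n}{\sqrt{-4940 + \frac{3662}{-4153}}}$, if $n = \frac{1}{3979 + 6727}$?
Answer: $- \frac{i \sqrt{85217408746}}{219681574292} \approx - 1.3288 \cdot 10^{-6} i$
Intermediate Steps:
$n = \frac{1}{10706} \approx 9.3406 \cdot 10^{-5}$
$\frac{n}{\sqrt{-4940 + \frac{3662}{-4153}}} = \frac{1}{10706 \sqrt{-4940 + \frac{3662}{-4153}}} = \frac{1}{10706 \sqrt{-4940 + 3662 \left(- \frac{1}{4153}\right)}} = \frac{1}{10706 \sqrt{-4940 - \frac{3662}{4153}}} = \frac{1}{10706 \sqrt{- \frac{20519482}{4153}}} = \frac{1}{10706 \frac{i \sqrt{85217408746}}{4153}} = \frac{\left(- \frac{1}{20519482}\right) i \sqrt{85217408746}}{10706} = - \frac{i \sqrt{85217408746}}{219681574292}$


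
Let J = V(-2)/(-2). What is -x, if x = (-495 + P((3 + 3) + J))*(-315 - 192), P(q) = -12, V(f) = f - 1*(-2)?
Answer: -257049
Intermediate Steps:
V(f) = 2 + f (V(f) = f + 2 = 2 + f)
J = 0 (J = (2 - 2)/(-2) = 0*(-½) = 0)
x = 257049 (x = (-495 - 12)*(-315 - 192) = -507*(-507) = 257049)
-x = -1*257049 = -257049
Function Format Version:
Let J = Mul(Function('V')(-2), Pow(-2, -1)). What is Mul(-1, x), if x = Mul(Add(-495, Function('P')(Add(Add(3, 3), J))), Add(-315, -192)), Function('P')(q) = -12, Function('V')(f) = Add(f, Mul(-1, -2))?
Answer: -257049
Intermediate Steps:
Function('V')(f) = Add(2, f) (Function('V')(f) = Add(f, 2) = Add(2, f))
J = 0 (J = Mul(Add(2, -2), Pow(-2, -1)) = Mul(0, Rational(-1, 2)) = 0)
x = 257049 (x = Mul(Add(-495, -12), Add(-315, -192)) = Mul(-507, -507) = 257049)
Mul(-1, x) = Mul(-1, 257049) = -257049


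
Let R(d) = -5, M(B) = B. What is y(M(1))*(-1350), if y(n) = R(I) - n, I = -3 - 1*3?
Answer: 8100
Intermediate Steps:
I = -6 (I = -3 - 3 = -6)
y(n) = -5 - n
y(M(1))*(-1350) = (-5 - 1*1)*(-1350) = (-5 - 1)*(-1350) = -6*(-1350) = 8100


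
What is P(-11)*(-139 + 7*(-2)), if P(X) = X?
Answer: 1683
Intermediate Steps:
P(-11)*(-139 + 7*(-2)) = -11*(-139 + 7*(-2)) = -11*(-139 - 14) = -11*(-153) = 1683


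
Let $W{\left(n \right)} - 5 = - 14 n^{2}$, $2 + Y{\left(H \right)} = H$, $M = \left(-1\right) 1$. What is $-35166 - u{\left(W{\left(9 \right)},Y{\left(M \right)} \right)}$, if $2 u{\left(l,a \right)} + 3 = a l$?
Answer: $-36858$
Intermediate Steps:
$M = -1$
$Y{\left(H \right)} = -2 + H$
$W{\left(n \right)} = 5 - 14 n^{2}$
$u{\left(l,a \right)} = - \frac{3}{2} + \frac{a l}{2}$
$-35166 - u{\left(W{\left(9 \right)},Y{\left(M \right)} \right)} = -35166 - \left(- \frac{3}{2} + \frac{\left(-2 - 1\right) \left(5 - 14 \cdot 9^{2}\right)}{2}\right) = -35166 - \left(- \frac{3}{2} + \frac{1}{2} \left(-3\right) \left(5 - 1134\right)\right) = -35166 - \left(- \frac{3}{2} + \frac{1}{2} \left(-3\right) \left(-1129\right)\right) = -35166 - \left(- \frac{3}{2} + \frac{3387}{2}\right) = -35166 - 1692 = -36858$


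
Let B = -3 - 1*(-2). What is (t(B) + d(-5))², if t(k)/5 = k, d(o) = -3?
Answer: 64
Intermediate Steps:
B = -1 (B = -3 + 2 = -1)
t(k) = 5*k
(t(B) + d(-5))² = (5*(-1) - 3)² = (-5 - 3)² = (-8)² = 64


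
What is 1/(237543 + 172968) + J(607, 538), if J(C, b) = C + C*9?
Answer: 2491801771/410511 ≈ 6070.0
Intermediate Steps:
J(C, b) = 10*C (J(C, b) = C + 9*C = 10*C)
1/(237543 + 172968) + J(607, 538) = 1/(237543 + 172968) + 10*607 = 1/410511 + 6070 = 2491801771/410511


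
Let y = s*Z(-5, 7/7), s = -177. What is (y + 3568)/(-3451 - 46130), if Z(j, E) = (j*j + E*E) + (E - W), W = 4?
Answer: 503/49581 ≈ 0.010145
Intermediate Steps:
Z(j, E) = -4 + E + E**2 + j**2 (Z(j, E) = (j*j + E*E) + (E - 1*4) = (j**2 + E**2) + (E - 4) = (E**2 + j**2) + (-4 + E) = -4 + E + E**2 + j**2)
y = -4071 (y = -177*(-4 + 7/7 + (7/7)**2 + (-5)**2) = -177*(-4 + 7*(1/7) + (7*(1/7))**2 + 25) = -177*(-4 + 1 + 1**2 + 25) = -177*(-4 + 1 + 1 + 25) = -177*23 = -4071)
(y + 3568)/(-3451 - 46130) = (-4071 + 3568)/(-3451 - 46130) = -503/(-49581) = -503*(-1/49581) = 503/49581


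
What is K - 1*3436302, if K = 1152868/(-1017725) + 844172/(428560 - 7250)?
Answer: -147340936251223288/42877771975 ≈ -3.4363e+6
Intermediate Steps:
K = 37342013162/42877771975 (K = 1152868*(-1/1017725) + 844172/421310 = -1152868/1017725 + 844172*(1/421310) = -1152868/1017725 + 422086/210655 = 37342013162/42877771975 ≈ 0.87089)
K - 1*3436302 = 37342013162/42877771975 - 1*3436302 = 37342013162/42877771975 - 3436302 = -147340936251223288/42877771975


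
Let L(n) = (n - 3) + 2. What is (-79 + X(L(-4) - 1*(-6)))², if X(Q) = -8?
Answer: 7569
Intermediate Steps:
L(n) = -1 + n (L(n) = (-3 + n) + 2 = -1 + n)
(-79 + X(L(-4) - 1*(-6)))² = (-79 - 8)² = (-87)² = 7569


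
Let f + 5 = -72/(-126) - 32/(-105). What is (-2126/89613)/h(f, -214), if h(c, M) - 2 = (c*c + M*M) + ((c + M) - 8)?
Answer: -1302175/2502280845384 ≈ -5.2040e-7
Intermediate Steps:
f = -433/105 (f = -5 + (-72/(-126) - 32/(-105)) = -5 + (-72*(-1/126) - 32*(-1/105)) = -5 + (4/7 + 32/105) = -5 + 92/105 = -433/105 ≈ -4.1238)
h(c, M) = -6 + M + c + M**2 + c**2 (h(c, M) = 2 + ((c*c + M*M) + ((c + M) - 8)) = 2 + ((c**2 + M**2) + ((M + c) - 8)) = 2 + ((M**2 + c**2) + (-8 + M + c)) = 2 + (-8 + M + c + M**2 + c**2) = -6 + M + c + M**2 + c**2)
(-2126/89613)/h(f, -214) = (-2126/89613)/(-6 - 214 - 433/105 + (-214)**2 + (-433/105)**2) = (-2126*1/89613)/(-6 - 214 - 433/105 + 45796 + 187489/11025) = -2126/(89613*502617424/11025) = -2126/89613*11025/502617424 = -1302175/2502280845384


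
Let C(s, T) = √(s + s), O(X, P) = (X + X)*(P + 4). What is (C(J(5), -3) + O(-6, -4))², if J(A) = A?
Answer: 10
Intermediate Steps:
O(X, P) = 2*X*(4 + P) (O(X, P) = (2*X)*(4 + P) = 2*X*(4 + P))
C(s, T) = √2*√s (C(s, T) = √(2*s) = √2*√s)
(C(J(5), -3) + O(-6, -4))² = (√2*√5 + 2*(-6)*(4 - 4))² = (√10 + 2*(-6)*0)² = (√10 + 0)² = (√10)² = 10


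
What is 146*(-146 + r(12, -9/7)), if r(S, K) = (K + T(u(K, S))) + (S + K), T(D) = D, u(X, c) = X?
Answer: -140890/7 ≈ -20127.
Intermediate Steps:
r(S, K) = S + 3*K (r(S, K) = (K + K) + (S + K) = 2*K + (K + S) = S + 3*K)
146*(-146 + r(12, -9/7)) = 146*(-146 + (12 + 3*(-9/7))) = 146*(-146 + (12 - 27/7)) = 146*(-146 + 57/7) = 146*(-965/7) = -140890/7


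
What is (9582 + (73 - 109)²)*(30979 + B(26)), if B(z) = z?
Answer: 337272390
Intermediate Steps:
(9582 + (73 - 109)²)*(30979 + B(26)) = (9582 + (73 - 109)²)*(30979 + 26) = (9582 + (-36)²)*31005 = (9582 + 1296)*31005 = 10878*31005 = 337272390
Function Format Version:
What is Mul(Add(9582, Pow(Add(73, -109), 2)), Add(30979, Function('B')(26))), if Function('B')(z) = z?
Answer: 337272390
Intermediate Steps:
Mul(Add(9582, Pow(Add(73, -109), 2)), Add(30979, Function('B')(26))) = Mul(Add(9582, Pow(Add(73, -109), 2)), Add(30979, 26)) = Mul(Add(9582, Pow(-36, 2)), 31005) = Mul(Add(9582, 1296), 31005) = Mul(10878, 31005) = 337272390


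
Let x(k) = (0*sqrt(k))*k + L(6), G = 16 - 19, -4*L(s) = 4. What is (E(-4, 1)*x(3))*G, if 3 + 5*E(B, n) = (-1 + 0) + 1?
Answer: -9/5 ≈ -1.8000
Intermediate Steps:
E(B, n) = -3/5 (E(B, n) = -3/5 + ((-1 + 0) + 1)/5 = -3/5 + (-1 + 1)/5 = -3/5 + (1/5)*0 = -3/5 + 0 = -3/5)
L(s) = -1 (L(s) = -1/4*4 = -1)
G = -3
x(k) = -1 (x(k) = (0*sqrt(k))*k - 1 = 0*k - 1 = 0 - 1 = -1)
(E(-4, 1)*x(3))*G = -3/5*(-1)*(-3) = (3/5)*(-3) = -9/5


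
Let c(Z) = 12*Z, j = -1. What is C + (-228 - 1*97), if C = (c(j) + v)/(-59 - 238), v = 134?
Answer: -96647/297 ≈ -325.41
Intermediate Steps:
C = -122/297 (C = (12*(-1) + 134)/(-59 - 238) = (-12 + 134)/(-297) = 122*(-1/297) = -122/297 ≈ -0.41077)
C + (-228 - 1*97) = -122/297 + (-228 - 1*97) = -122/297 + (-228 - 97) = -122/297 - 325 = -96647/297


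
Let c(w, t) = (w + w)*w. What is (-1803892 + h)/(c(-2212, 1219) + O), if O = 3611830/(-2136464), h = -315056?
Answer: -58039181024/268040946259 ≈ -0.21653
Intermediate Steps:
O = -1805915/1068232 (O = 3611830*(-1/2136464) = -1805915/1068232 ≈ -1.6906)
c(w, t) = 2*w**2 (c(w, t) = (2*w)*w = 2*w**2)
(-1803892 + h)/(c(-2212, 1219) + O) = (-1803892 - 315056)/(2*(-2212)**2 - 1805915/1068232) = -2118948/(2*4892944 - 1805915/1068232) = -2118948/(9785888 - 1805915/1068232) = -2118948/10453596904101/1068232 = -2118948*1068232/10453596904101 = -58039181024/268040946259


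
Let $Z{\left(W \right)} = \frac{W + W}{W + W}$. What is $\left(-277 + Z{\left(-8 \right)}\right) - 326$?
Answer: $-602$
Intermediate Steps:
$Z{\left(W \right)} = 1$ ($Z{\left(W \right)} = \frac{2 W}{2 W} = 2 W \frac{1}{2 W} = 1$)
$\left(-277 + Z{\left(-8 \right)}\right) - 326 = \left(-277 + 1\right) - 326 = -276 - 326 = -602$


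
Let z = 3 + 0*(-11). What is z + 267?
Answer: 270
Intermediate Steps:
z = 3 (z = 3 + 0 = 3)
z + 267 = 3 + 267 = 270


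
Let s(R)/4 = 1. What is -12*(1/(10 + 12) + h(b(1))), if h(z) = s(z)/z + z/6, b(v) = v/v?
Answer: -556/11 ≈ -50.545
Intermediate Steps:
s(R) = 4 (s(R) = 4*1 = 4)
b(v) = 1
h(z) = 4/z + z/6
-12*(1/(10 + 12) + h(b(1))) = -12*(1/(10 + 12) + (4/1 + (⅙)*1)) = -12*(1/22 + (4*1 + ⅙)) = -12*(1/22 + (4 + ⅙)) = -12*(1/22 + 25/6) = -12*139/33 = -556/11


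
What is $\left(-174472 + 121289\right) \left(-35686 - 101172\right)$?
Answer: $7278519014$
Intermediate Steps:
$\left(-174472 + 121289\right) \left(-35686 - 101172\right) = \left(-53183\right) \left(-136858\right) = 7278519014$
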